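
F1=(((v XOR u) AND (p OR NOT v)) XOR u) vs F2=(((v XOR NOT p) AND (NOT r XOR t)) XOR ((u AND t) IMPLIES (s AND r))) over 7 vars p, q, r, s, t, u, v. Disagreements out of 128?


F1 = (((v XOR u) AND (p OR NOT v)) XOR u)
F2 = (((v XOR NOT p) AND (NOT r XOR t)) XOR ((u AND t) IMPLIES (s AND r)))
Evaluate both on each of 128 rows (bits = p,q,r,s,t,u,v):
  row 0 [0000000]: F1=0 F2=0 -> 0
  row 1 [0000001]: F1=0 F2=1 (differ) -> 1
  row 2 [0000010]: F1=0 F2=0 -> 0
  row 3 [0000011]: F1=1 F2=1 -> 0
  row 4 [0000100]: F1=0 F2=1 (differ) -> 1
  (every remaining row is evaluated the same way; all 128 results are listed next)
Full result column, 8 rows per line (p,q,r,s fixed per line; t,u,v runs 000..111 left to right):
  rows 0-7 [p,q,r,s=0000]: 01001101  (ones: 4)
  rows 8-15 [p,q,r,s=0001]: 01001101  (ones: 4)
  rows 16-23 [p,q,r,s=0010]: 11100111  (ones: 6)
  rows 24-31 [p,q,r,s=0011]: 11100100  (ones: 4)
  rows 32-39 [p,q,r,s=0100]: 01001101  (ones: 4)
  rows 40-47 [p,q,r,s=0101]: 01001101  (ones: 4)
  rows 48-55 [p,q,r,s=0110]: 11100111  (ones: 6)
  rows 56-63 [p,q,r,s=0111]: 11100100  (ones: 4)
  rows 64-71 [p,q,r,s=1000]: 11111001  (ones: 6)
  rows 72-79 [p,q,r,s=1001]: 11111001  (ones: 6)
  rows 80-87 [p,q,r,s=1010]: 10101100  (ones: 4)
  rows 88-95 [p,q,r,s=1011]: 10101111  (ones: 6)
  rows 96-103 [p,q,r,s=1100]: 11111001  (ones: 6)
  rows 104-111 [p,q,r,s=1101]: 11111001  (ones: 6)
  rows 112-119 [p,q,r,s=1110]: 10101100  (ones: 4)
  rows 120-127 [p,q,r,s=1111]: 10101111  (ones: 6)
Disagreements = 4+4+6+4+4+4+6+4+6+6+4+6+6+6+4+6 = 80

80


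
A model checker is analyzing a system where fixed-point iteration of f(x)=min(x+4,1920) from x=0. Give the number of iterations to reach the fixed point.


Step 1: x=0, cap=1920, increment=4
Step 2: x grows by 4 each step until capped at 1920; fixed point is x=1920
Step 3: iterations = ceil(1920/4) = 480

480


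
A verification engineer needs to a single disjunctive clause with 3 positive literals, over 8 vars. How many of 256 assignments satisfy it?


Step 1: Total=2^8=256
Step 2: Unsat when all 3 false: 2^5=32
Step 3: Sat=256-32=224

224


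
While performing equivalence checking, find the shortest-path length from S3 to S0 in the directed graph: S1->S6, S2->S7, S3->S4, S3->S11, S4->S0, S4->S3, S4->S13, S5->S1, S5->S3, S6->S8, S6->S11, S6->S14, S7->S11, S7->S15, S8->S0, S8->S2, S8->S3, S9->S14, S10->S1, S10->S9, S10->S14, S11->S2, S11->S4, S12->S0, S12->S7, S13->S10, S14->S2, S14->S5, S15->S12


BFS layer-by-layer from S3:
  dist 0: {S3}
  dist 1: {S4, S11}
  dist 2: {S0, S2, S13}
  -> S0 reached at distance 2
Shortest path length = 2

2


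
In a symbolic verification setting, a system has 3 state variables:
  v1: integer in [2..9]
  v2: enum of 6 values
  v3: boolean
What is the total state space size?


State space = product of domain sizes of all variables.
Domain sizes:
  v1 (integer in [2..9]): 8
  v2 (enum of 6 values): 6
  v3 (boolean): 2
Product = 8 * 6 * 2 = 96

96


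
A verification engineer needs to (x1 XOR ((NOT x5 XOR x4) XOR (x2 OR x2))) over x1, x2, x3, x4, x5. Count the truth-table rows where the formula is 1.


Formula: (x1 XOR ((NOT x5 XOR x4) XOR (x2 OR x2))) over 5 vars (32 rows)
Evaluate each row (x1, x2, x3, x4, x5 as bits, MSB first):
  row 0 [00000]: (0 XOR ((NOT 0 XOR 0) XOR (0 OR 0))) -> 1
  row 1 [00001]: (0 XOR ((NOT 1 XOR 0) XOR (0 OR 0))) -> 0
  row 2 [00010]: (0 XOR ((NOT 0 XOR 1) XOR (0 OR 0))) -> 0
  row 3 [00011]: (0 XOR ((NOT 1 XOR 1) XOR (0 OR 0))) -> 1
  row 4 [00100]: (0 XOR ((NOT 0 XOR 0) XOR (0 OR 0))) -> 1
  row 5 [00101]: (0 XOR ((NOT 1 XOR 0) XOR (0 OR 0))) -> 0
  row 6 [00110]: (0 XOR ((NOT 0 XOR 1) XOR (0 OR 0))) -> 0
  row 7 [00111]: (0 XOR ((NOT 1 XOR 1) XOR (0 OR 0))) -> 1
  row 8 [01000]: (0 XOR ((NOT 0 XOR 0) XOR (1 OR 1))) -> 0
  row 9 [01001]: (0 XOR ((NOT 1 XOR 0) XOR (1 OR 1))) -> 1
  row 10 [01010]: (0 XOR ((NOT 0 XOR 1) XOR (1 OR 1))) -> 1
  row 11 [01011]: (0 XOR ((NOT 1 XOR 1) XOR (1 OR 1))) -> 0
  row 12 [01100]: (0 XOR ((NOT 0 XOR 0) XOR (1 OR 1))) -> 0
  row 13 [01101]: (0 XOR ((NOT 1 XOR 0) XOR (1 OR 1))) -> 1
  row 14 [01110]: (0 XOR ((NOT 0 XOR 1) XOR (1 OR 1))) -> 1
  row 15 [01111]: (0 XOR ((NOT 1 XOR 1) XOR (1 OR 1))) -> 0
  row 16 [10000]: (1 XOR ((NOT 0 XOR 0) XOR (0 OR 0))) -> 0
  row 17 [10001]: (1 XOR ((NOT 1 XOR 0) XOR (0 OR 0))) -> 1
  row 18 [10010]: (1 XOR ((NOT 0 XOR 1) XOR (0 OR 0))) -> 1
  row 19 [10011]: (1 XOR ((NOT 1 XOR 1) XOR (0 OR 0))) -> 0
  row 20 [10100]: (1 XOR ((NOT 0 XOR 0) XOR (0 OR 0))) -> 0
  row 21 [10101]: (1 XOR ((NOT 1 XOR 0) XOR (0 OR 0))) -> 1
  row 22 [10110]: (1 XOR ((NOT 0 XOR 1) XOR (0 OR 0))) -> 1
  row 23 [10111]: (1 XOR ((NOT 1 XOR 1) XOR (0 OR 0))) -> 0
  row 24 [11000]: (1 XOR ((NOT 0 XOR 0) XOR (1 OR 1))) -> 1
  row 25 [11001]: (1 XOR ((NOT 1 XOR 0) XOR (1 OR 1))) -> 0
  row 26 [11010]: (1 XOR ((NOT 0 XOR 1) XOR (1 OR 1))) -> 0
  row 27 [11011]: (1 XOR ((NOT 1 XOR 1) XOR (1 OR 1))) -> 1
  row 28 [11100]: (1 XOR ((NOT 0 XOR 0) XOR (1 OR 1))) -> 1
  row 29 [11101]: (1 XOR ((NOT 1 XOR 0) XOR (1 OR 1))) -> 0
  row 30 [11110]: (1 XOR ((NOT 0 XOR 1) XOR (1 OR 1))) -> 0
  row 31 [11111]: (1 XOR ((NOT 1 XOR 1) XOR (1 OR 1))) -> 1
Full result column, 8 rows per line (x1,x2 fixed per line; x3,x4,x5 runs 000..111 left to right):
  rows 0-7 [x1,x2=00]: 10011001  (ones: 4)
  rows 8-15 [x1,x2=01]: 01100110  (ones: 4)
  rows 16-23 [x1,x2=10]: 01100110  (ones: 4)
  rows 24-31 [x1,x2=11]: 10011001  (ones: 4)
Count of 1-rows = 4+4+4+4 = 16

16


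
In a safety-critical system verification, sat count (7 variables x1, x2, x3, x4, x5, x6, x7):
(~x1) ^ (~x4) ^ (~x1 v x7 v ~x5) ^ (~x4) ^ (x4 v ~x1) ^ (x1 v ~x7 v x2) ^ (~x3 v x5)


CNF with 7 clauses over 7 vars (128 assignments).
An assignment satisfies CNF iff every clause has >=1 true literal.
Check each row (bits = x1,x2,x3,x4,x5,x6,x7; clause T/F shown):
  row 0 [0000000]: clauses=TTTTTTT -> 1
  row 1 [0000001]: clauses=TTTTTFT -> 0
  row 2 [0000010]: clauses=TTTTTTT -> 1
  row 3 [0000011]: clauses=TTTTTFT -> 0
  row 4 [0000100]: clauses=TTTTTTT -> 1
  (every remaining row is evaluated the same way; all 128 results are listed next)
Full result column, 8 rows per line (x1,x2,x3,x4 fixed per line; x5,x6,x7 runs 000..111 left to right):
  rows 0-7 [x1,x2,x3,x4=0000]: 10101010  (ones: 4)
  rows 8-15 [x1,x2,x3,x4=0001]: 00000000  (ones: 0)
  rows 16-23 [x1,x2,x3,x4=0010]: 00001010  (ones: 2)
  rows 24-31 [x1,x2,x3,x4=0011]: 00000000  (ones: 0)
  rows 32-39 [x1,x2,x3,x4=0100]: 11111111  (ones: 8)
  rows 40-47 [x1,x2,x3,x4=0101]: 00000000  (ones: 0)
  rows 48-55 [x1,x2,x3,x4=0110]: 00001111  (ones: 4)
  rows 56-63 [x1,x2,x3,x4=0111]: 00000000  (ones: 0)
  rows 64-71 [x1,x2,x3,x4=1000]: 00000000  (ones: 0)
  rows 72-79 [x1,x2,x3,x4=1001]: 00000000  (ones: 0)
  rows 80-87 [x1,x2,x3,x4=1010]: 00000000  (ones: 0)
  rows 88-95 [x1,x2,x3,x4=1011]: 00000000  (ones: 0)
  rows 96-103 [x1,x2,x3,x4=1100]: 00000000  (ones: 0)
  rows 104-111 [x1,x2,x3,x4=1101]: 00000000  (ones: 0)
  rows 112-119 [x1,x2,x3,x4=1110]: 00000000  (ones: 0)
  rows 120-127 [x1,x2,x3,x4=1111]: 00000000  (ones: 0)
Satisfying assignments = 4+0+2+0+8+0+4+0+0+0+0+0+0+0+0+0 = 18

18


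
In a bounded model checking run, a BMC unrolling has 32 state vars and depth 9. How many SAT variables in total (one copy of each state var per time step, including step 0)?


BMC unrolls to depth k, creating one copy of each state var for steps 0..k.
Step count = 9 + 1 = 10 (steps 0 through 9)
Vars per step = 32
Total = 32 * 10 = 320

320


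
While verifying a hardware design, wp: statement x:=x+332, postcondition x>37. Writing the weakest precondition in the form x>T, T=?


Formula: wp(x:=E, P) = P[E/x] (substitute E for x in postcondition)
Step 1: Postcondition: x>37
Step 2: Substitute x+332 for x: x+332>37
Step 3: Solve for x: x > 37-332 = -295

-295


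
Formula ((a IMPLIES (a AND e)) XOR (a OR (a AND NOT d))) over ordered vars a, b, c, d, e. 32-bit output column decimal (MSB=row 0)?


Formula: ((a IMPLIES (a AND e)) XOR (a OR (a AND NOT d))) over a, b, c, d, e (32 rows)
Evaluate each row (bits = a,b,c,d,e, MSB first):
  row 0 [00000]: ((0 IMPLIES (0 AND 0)) XOR (0 OR (0 AND NOT 0))) -> 1
  row 1 [00001]: ((0 IMPLIES (0 AND 1)) XOR (0 OR (0 AND NOT 0))) -> 1
  row 2 [00010]: ((0 IMPLIES (0 AND 0)) XOR (0 OR (0 AND NOT 1))) -> 1
  row 3 [00011]: ((0 IMPLIES (0 AND 1)) XOR (0 OR (0 AND NOT 1))) -> 1
  row 4 [00100]: ((0 IMPLIES (0 AND 0)) XOR (0 OR (0 AND NOT 0))) -> 1
  row 5 [00101]: ((0 IMPLIES (0 AND 1)) XOR (0 OR (0 AND NOT 0))) -> 1
  row 6 [00110]: ((0 IMPLIES (0 AND 0)) XOR (0 OR (0 AND NOT 1))) -> 1
  row 7 [00111]: ((0 IMPLIES (0 AND 1)) XOR (0 OR (0 AND NOT 1))) -> 1
  row 8 [01000]: ((0 IMPLIES (0 AND 0)) XOR (0 OR (0 AND NOT 0))) -> 1
  row 9 [01001]: ((0 IMPLIES (0 AND 1)) XOR (0 OR (0 AND NOT 0))) -> 1
  row 10 [01010]: ((0 IMPLIES (0 AND 0)) XOR (0 OR (0 AND NOT 1))) -> 1
  row 11 [01011]: ((0 IMPLIES (0 AND 1)) XOR (0 OR (0 AND NOT 1))) -> 1
  row 12 [01100]: ((0 IMPLIES (0 AND 0)) XOR (0 OR (0 AND NOT 0))) -> 1
  row 13 [01101]: ((0 IMPLIES (0 AND 1)) XOR (0 OR (0 AND NOT 0))) -> 1
  row 14 [01110]: ((0 IMPLIES (0 AND 0)) XOR (0 OR (0 AND NOT 1))) -> 1
  row 15 [01111]: ((0 IMPLIES (0 AND 1)) XOR (0 OR (0 AND NOT 1))) -> 1
  row 16 [10000]: ((1 IMPLIES (1 AND 0)) XOR (1 OR (1 AND NOT 0))) -> 1
  row 17 [10001]: ((1 IMPLIES (1 AND 1)) XOR (1 OR (1 AND NOT 0))) -> 0
  row 18 [10010]: ((1 IMPLIES (1 AND 0)) XOR (1 OR (1 AND NOT 1))) -> 1
  row 19 [10011]: ((1 IMPLIES (1 AND 1)) XOR (1 OR (1 AND NOT 1))) -> 0
  row 20 [10100]: ((1 IMPLIES (1 AND 0)) XOR (1 OR (1 AND NOT 0))) -> 1
  row 21 [10101]: ((1 IMPLIES (1 AND 1)) XOR (1 OR (1 AND NOT 0))) -> 0
  row 22 [10110]: ((1 IMPLIES (1 AND 0)) XOR (1 OR (1 AND NOT 1))) -> 1
  row 23 [10111]: ((1 IMPLIES (1 AND 1)) XOR (1 OR (1 AND NOT 1))) -> 0
  row 24 [11000]: ((1 IMPLIES (1 AND 0)) XOR (1 OR (1 AND NOT 0))) -> 1
  row 25 [11001]: ((1 IMPLIES (1 AND 1)) XOR (1 OR (1 AND NOT 0))) -> 0
  row 26 [11010]: ((1 IMPLIES (1 AND 0)) XOR (1 OR (1 AND NOT 1))) -> 1
  row 27 [11011]: ((1 IMPLIES (1 AND 1)) XOR (1 OR (1 AND NOT 1))) -> 0
  row 28 [11100]: ((1 IMPLIES (1 AND 0)) XOR (1 OR (1 AND NOT 0))) -> 1
  row 29 [11101]: ((1 IMPLIES (1 AND 1)) XOR (1 OR (1 AND NOT 0))) -> 0
  row 30 [11110]: ((1 IMPLIES (1 AND 0)) XOR (1 OR (1 AND NOT 1))) -> 1
  row 31 [11111]: ((1 IMPLIES (1 AND 1)) XOR (1 OR (1 AND NOT 1))) -> 0
Full result column, 4 rows per line (a,b,c fixed per line; d,e runs 00..11 left to right):
  rows 0-3 [a,b,c=000]: 1111  = hex F
  rows 4-7 [a,b,c=001]: 1111  = hex F
  rows 8-11 [a,b,c=010]: 1111  = hex F
  rows 12-15 [a,b,c=011]: 1111  = hex F
  rows 16-19 [a,b,c=100]: 1010  = hex A
  rows 20-23 [a,b,c=101]: 1010  = hex A
  rows 24-27 [a,b,c=110]: 1010  = hex A
  rows 28-31 [a,b,c=111]: 1010  = hex A
Output column (row 0 .. row 31) = 11111111111111111010101010101010
Output column grouped in 4s = 1111 1111 1111 1111 1010 1010 1010 1010 = 0xFFFFAAAA
Convert to decimal digit by digit (value = value*16 + digit):
  F -> 15
  15*16 + 15 (F) = 255
  255*16 + 15 (F) = 4095
  4095*16 + 15 (F) = 65535
  65535*16 + 10 (A) = 1048570
  1048570*16 + 10 (A) = 16777130
  16777130*16 + 10 (A) = 268434090
  268434090*16 + 10 (A) = 4294945450
Decimal = 4294945450

4294945450


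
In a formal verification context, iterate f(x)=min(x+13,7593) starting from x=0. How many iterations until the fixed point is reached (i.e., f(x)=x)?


Step 1: x=0, cap=7593, increment=13
Step 2: x grows by 13 each step until capped at 7593; fixed point is x=7593
Step 3: iterations = ceil(7593/13) = 585

585


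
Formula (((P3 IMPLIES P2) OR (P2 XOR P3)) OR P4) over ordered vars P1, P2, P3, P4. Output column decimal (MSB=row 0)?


Formula: (((P3 IMPLIES P2) OR (P2 XOR P3)) OR P4) over P1, P2, P3, P4 (16 rows)
Evaluate each row (bits = P1,P2,P3,P4, MSB first):
  row 0 [0000]: (((0 IMPLIES 0) OR (0 XOR 0)) OR 0) -> 1
  row 1 [0001]: (((0 IMPLIES 0) OR (0 XOR 0)) OR 1) -> 1
  row 2 [0010]: (((1 IMPLIES 0) OR (0 XOR 1)) OR 0) -> 1
  row 3 [0011]: (((1 IMPLIES 0) OR (0 XOR 1)) OR 1) -> 1
  row 4 [0100]: (((0 IMPLIES 1) OR (1 XOR 0)) OR 0) -> 1
  row 5 [0101]: (((0 IMPLIES 1) OR (1 XOR 0)) OR 1) -> 1
  row 6 [0110]: (((1 IMPLIES 1) OR (1 XOR 1)) OR 0) -> 1
  row 7 [0111]: (((1 IMPLIES 1) OR (1 XOR 1)) OR 1) -> 1
  row 8 [1000]: (((0 IMPLIES 0) OR (0 XOR 0)) OR 0) -> 1
  row 9 [1001]: (((0 IMPLIES 0) OR (0 XOR 0)) OR 1) -> 1
  row 10 [1010]: (((1 IMPLIES 0) OR (0 XOR 1)) OR 0) -> 1
  row 11 [1011]: (((1 IMPLIES 0) OR (0 XOR 1)) OR 1) -> 1
  row 12 [1100]: (((0 IMPLIES 1) OR (1 XOR 0)) OR 0) -> 1
  row 13 [1101]: (((0 IMPLIES 1) OR (1 XOR 0)) OR 1) -> 1
  row 14 [1110]: (((1 IMPLIES 1) OR (1 XOR 1)) OR 0) -> 1
  row 15 [1111]: (((1 IMPLIES 1) OR (1 XOR 1)) OR 1) -> 1
Full result column, 4 rows per line (P1,P2 fixed per line; P3,P4 runs 00..11 left to right):
  rows 0-3 [P1,P2=00]: 1111  = hex F
  rows 4-7 [P1,P2=01]: 1111  = hex F
  rows 8-11 [P1,P2=10]: 1111  = hex F
  rows 12-15 [P1,P2=11]: 1111  = hex F
Output column (row 0 .. row 15) = 1111111111111111
Output column grouped in 4s = 1111 1111 1111 1111 = 0xFFFF
Convert to decimal digit by digit (value = value*16 + digit):
  F -> 15
  15*16 + 15 (F) = 255
  255*16 + 15 (F) = 4095
  4095*16 + 15 (F) = 65535
Decimal = 65535

65535


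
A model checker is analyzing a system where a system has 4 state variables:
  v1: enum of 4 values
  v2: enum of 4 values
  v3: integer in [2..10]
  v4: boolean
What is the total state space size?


State space = product of domain sizes of all variables.
Domain sizes:
  v1 (enum of 4 values): 4
  v2 (enum of 4 values): 4
  v3 (integer in [2..10]): 9
  v4 (boolean): 2
Product = 4 * 4 * 9 * 2 = 288

288


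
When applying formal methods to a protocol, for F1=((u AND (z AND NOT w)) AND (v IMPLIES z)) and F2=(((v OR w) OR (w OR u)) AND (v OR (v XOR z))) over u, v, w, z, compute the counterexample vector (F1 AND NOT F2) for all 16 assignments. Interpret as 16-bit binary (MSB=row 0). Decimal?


F1 = ((u AND (z AND NOT w)) AND (v IMPLIES z))
F2 = (((v OR w) OR (w OR u)) AND (v OR (v XOR z)))
Counterexample to F1=>F2 is where F1=1 and F2=0.
Evaluate each row (bits = u,v,w,z, MSB first):
  row 0 [0000]: F1=0 F2=0 -> F1&~F2 -> 0
  row 1 [0001]: F1=0 F2=0 -> F1&~F2 -> 0
  row 2 [0010]: F1=0 F2=0 -> F1&~F2 -> 0
  row 3 [0011]: F1=0 F2=1 -> F1&~F2 -> 0
  row 4 [0100]: F1=0 F2=1 -> F1&~F2 -> 0
  row 5 [0101]: F1=0 F2=1 -> F1&~F2 -> 0
  row 6 [0110]: F1=0 F2=1 -> F1&~F2 -> 0
  row 7 [0111]: F1=0 F2=1 -> F1&~F2 -> 0
  row 8 [1000]: F1=0 F2=0 -> F1&~F2 -> 0
  row 9 [1001]: F1=1 F2=1 -> F1&~F2 -> 0
  row 10 [1010]: F1=0 F2=0 -> F1&~F2 -> 0
  row 11 [1011]: F1=0 F2=1 -> F1&~F2 -> 0
  row 12 [1100]: F1=0 F2=1 -> F1&~F2 -> 0
  row 13 [1101]: F1=1 F2=1 -> F1&~F2 -> 0
  row 14 [1110]: F1=0 F2=1 -> F1&~F2 -> 0
  row 15 [1111]: F1=0 F2=1 -> F1&~F2 -> 0
Full result column, 4 rows per line (u,v fixed per line; w,z runs 00..11 left to right):
  rows 0-3 [u,v=00]: 0000  = hex 0
  rows 4-7 [u,v=01]: 0000  = hex 0
  rows 8-11 [u,v=10]: 0000  = hex 0
  rows 12-15 [u,v=11]: 0000  = hex 0
Counterexample vector (row 0 .. row 15) = 0000000000000000
Output column grouped in 4s = 0000 0000 0000 0000 = 0x0000
Convert to decimal digit by digit (value = value*16 + digit):
  0 -> 0
  0*16 + 0 = 0
  0*16 + 0 = 0
  0*16 + 0 = 0
Decimal = 0

0


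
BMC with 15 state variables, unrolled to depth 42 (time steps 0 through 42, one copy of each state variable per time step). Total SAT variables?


BMC unrolls to depth k, creating one copy of each state var for steps 0..k.
Step count = 42 + 1 = 43 (steps 0 through 42)
Vars per step = 15
Total = 15 * 43 = 645

645


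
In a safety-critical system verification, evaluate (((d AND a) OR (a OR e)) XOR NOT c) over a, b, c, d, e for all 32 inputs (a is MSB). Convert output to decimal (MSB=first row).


Formula: (((d AND a) OR (a OR e)) XOR NOT c) over a, b, c, d, e (32 rows)
Evaluate each row (bits = a,b,c,d,e, MSB first):
  row 0 [00000]: (((0 AND 0) OR (0 OR 0)) XOR NOT 0) -> 1
  row 1 [00001]: (((0 AND 0) OR (0 OR 1)) XOR NOT 0) -> 0
  row 2 [00010]: (((1 AND 0) OR (0 OR 0)) XOR NOT 0) -> 1
  row 3 [00011]: (((1 AND 0) OR (0 OR 1)) XOR NOT 0) -> 0
  row 4 [00100]: (((0 AND 0) OR (0 OR 0)) XOR NOT 1) -> 0
  row 5 [00101]: (((0 AND 0) OR (0 OR 1)) XOR NOT 1) -> 1
  row 6 [00110]: (((1 AND 0) OR (0 OR 0)) XOR NOT 1) -> 0
  row 7 [00111]: (((1 AND 0) OR (0 OR 1)) XOR NOT 1) -> 1
  row 8 [01000]: (((0 AND 0) OR (0 OR 0)) XOR NOT 0) -> 1
  row 9 [01001]: (((0 AND 0) OR (0 OR 1)) XOR NOT 0) -> 0
  row 10 [01010]: (((1 AND 0) OR (0 OR 0)) XOR NOT 0) -> 1
  row 11 [01011]: (((1 AND 0) OR (0 OR 1)) XOR NOT 0) -> 0
  row 12 [01100]: (((0 AND 0) OR (0 OR 0)) XOR NOT 1) -> 0
  row 13 [01101]: (((0 AND 0) OR (0 OR 1)) XOR NOT 1) -> 1
  row 14 [01110]: (((1 AND 0) OR (0 OR 0)) XOR NOT 1) -> 0
  row 15 [01111]: (((1 AND 0) OR (0 OR 1)) XOR NOT 1) -> 1
  row 16 [10000]: (((0 AND 1) OR (1 OR 0)) XOR NOT 0) -> 0
  row 17 [10001]: (((0 AND 1) OR (1 OR 1)) XOR NOT 0) -> 0
  row 18 [10010]: (((1 AND 1) OR (1 OR 0)) XOR NOT 0) -> 0
  row 19 [10011]: (((1 AND 1) OR (1 OR 1)) XOR NOT 0) -> 0
  row 20 [10100]: (((0 AND 1) OR (1 OR 0)) XOR NOT 1) -> 1
  row 21 [10101]: (((0 AND 1) OR (1 OR 1)) XOR NOT 1) -> 1
  row 22 [10110]: (((1 AND 1) OR (1 OR 0)) XOR NOT 1) -> 1
  row 23 [10111]: (((1 AND 1) OR (1 OR 1)) XOR NOT 1) -> 1
  row 24 [11000]: (((0 AND 1) OR (1 OR 0)) XOR NOT 0) -> 0
  row 25 [11001]: (((0 AND 1) OR (1 OR 1)) XOR NOT 0) -> 0
  row 26 [11010]: (((1 AND 1) OR (1 OR 0)) XOR NOT 0) -> 0
  row 27 [11011]: (((1 AND 1) OR (1 OR 1)) XOR NOT 0) -> 0
  row 28 [11100]: (((0 AND 1) OR (1 OR 0)) XOR NOT 1) -> 1
  row 29 [11101]: (((0 AND 1) OR (1 OR 1)) XOR NOT 1) -> 1
  row 30 [11110]: (((1 AND 1) OR (1 OR 0)) XOR NOT 1) -> 1
  row 31 [11111]: (((1 AND 1) OR (1 OR 1)) XOR NOT 1) -> 1
Full result column, 4 rows per line (a,b,c fixed per line; d,e runs 00..11 left to right):
  rows 0-3 [a,b,c=000]: 1010  = hex A
  rows 4-7 [a,b,c=001]: 0101  = hex 5
  rows 8-11 [a,b,c=010]: 1010  = hex A
  rows 12-15 [a,b,c=011]: 0101  = hex 5
  rows 16-19 [a,b,c=100]: 0000  = hex 0
  rows 20-23 [a,b,c=101]: 1111  = hex F
  rows 24-27 [a,b,c=110]: 0000  = hex 0
  rows 28-31 [a,b,c=111]: 1111  = hex F
Output column (row 0 .. row 31) = 10100101101001010000111100001111
Output column grouped in 4s = 1010 0101 1010 0101 0000 1111 0000 1111 = 0xA5A50F0F
Convert to decimal digit by digit (value = value*16 + digit):
  A -> 10
  10*16 + 5 = 165
  165*16 + 10 (A) = 2650
  2650*16 + 5 = 42405
  42405*16 + 0 = 678480
  678480*16 + 15 (F) = 10855695
  10855695*16 + 0 = 173691120
  173691120*16 + 15 (F) = 2779057935
Decimal = 2779057935

2779057935


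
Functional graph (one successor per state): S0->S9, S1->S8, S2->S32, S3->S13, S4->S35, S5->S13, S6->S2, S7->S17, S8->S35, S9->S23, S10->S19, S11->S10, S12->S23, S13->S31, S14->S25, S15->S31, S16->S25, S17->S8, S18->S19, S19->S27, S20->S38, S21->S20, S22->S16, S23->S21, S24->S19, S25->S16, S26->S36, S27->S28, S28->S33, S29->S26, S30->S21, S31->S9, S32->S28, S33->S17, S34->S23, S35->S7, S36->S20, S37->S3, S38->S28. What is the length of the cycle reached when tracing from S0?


Trace from S0 until a state repeats:
  S0 -> S9 -> S23 -> S21 -> S20 -> S38 -> S28 -> S33 -> S17 -> S8 -> S35 -> S7 -> S17
S17 first seen at step 8, revisited at step 12.
Cycle length = 12 - 8 = 4

4


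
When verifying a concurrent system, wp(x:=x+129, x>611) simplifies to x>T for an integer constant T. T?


Formula: wp(x:=E, P) = P[E/x] (substitute E for x in postcondition)
Step 1: Postcondition: x>611
Step 2: Substitute x+129 for x: x+129>611
Step 3: Solve for x: x > 611-129 = 482

482


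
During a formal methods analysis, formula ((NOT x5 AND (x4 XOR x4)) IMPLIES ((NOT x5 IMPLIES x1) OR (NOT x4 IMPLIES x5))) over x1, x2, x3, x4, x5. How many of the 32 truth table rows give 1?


Formula: ((NOT x5 AND (x4 XOR x4)) IMPLIES ((NOT x5 IMPLIES x1) OR (NOT x4 IMPLIES x5))) over 5 vars (32 rows)
Evaluate each row (x1, x2, x3, x4, x5 as bits, MSB first):
  row 0 [00000]: ((NOT 0 AND (0 XOR 0)) IMPLIES ((NOT 0 IMPLIES 0) OR (NOT 0 IMPLIES 0))) -> 1
  row 1 [00001]: ((NOT 1 AND (0 XOR 0)) IMPLIES ((NOT 1 IMPLIES 0) OR (NOT 0 IMPLIES 1))) -> 1
  row 2 [00010]: ((NOT 0 AND (1 XOR 1)) IMPLIES ((NOT 0 IMPLIES 0) OR (NOT 1 IMPLIES 0))) -> 1
  row 3 [00011]: ((NOT 1 AND (1 XOR 1)) IMPLIES ((NOT 1 IMPLIES 0) OR (NOT 1 IMPLIES 1))) -> 1
  row 4 [00100]: ((NOT 0 AND (0 XOR 0)) IMPLIES ((NOT 0 IMPLIES 0) OR (NOT 0 IMPLIES 0))) -> 1
  row 5 [00101]: ((NOT 1 AND (0 XOR 0)) IMPLIES ((NOT 1 IMPLIES 0) OR (NOT 0 IMPLIES 1))) -> 1
  row 6 [00110]: ((NOT 0 AND (1 XOR 1)) IMPLIES ((NOT 0 IMPLIES 0) OR (NOT 1 IMPLIES 0))) -> 1
  row 7 [00111]: ((NOT 1 AND (1 XOR 1)) IMPLIES ((NOT 1 IMPLIES 0) OR (NOT 1 IMPLIES 1))) -> 1
  row 8 [01000]: ((NOT 0 AND (0 XOR 0)) IMPLIES ((NOT 0 IMPLIES 0) OR (NOT 0 IMPLIES 0))) -> 1
  row 9 [01001]: ((NOT 1 AND (0 XOR 0)) IMPLIES ((NOT 1 IMPLIES 0) OR (NOT 0 IMPLIES 1))) -> 1
  row 10 [01010]: ((NOT 0 AND (1 XOR 1)) IMPLIES ((NOT 0 IMPLIES 0) OR (NOT 1 IMPLIES 0))) -> 1
  row 11 [01011]: ((NOT 1 AND (1 XOR 1)) IMPLIES ((NOT 1 IMPLIES 0) OR (NOT 1 IMPLIES 1))) -> 1
  row 12 [01100]: ((NOT 0 AND (0 XOR 0)) IMPLIES ((NOT 0 IMPLIES 0) OR (NOT 0 IMPLIES 0))) -> 1
  row 13 [01101]: ((NOT 1 AND (0 XOR 0)) IMPLIES ((NOT 1 IMPLIES 0) OR (NOT 0 IMPLIES 1))) -> 1
  row 14 [01110]: ((NOT 0 AND (1 XOR 1)) IMPLIES ((NOT 0 IMPLIES 0) OR (NOT 1 IMPLIES 0))) -> 1
  row 15 [01111]: ((NOT 1 AND (1 XOR 1)) IMPLIES ((NOT 1 IMPLIES 0) OR (NOT 1 IMPLIES 1))) -> 1
  row 16 [10000]: ((NOT 0 AND (0 XOR 0)) IMPLIES ((NOT 0 IMPLIES 1) OR (NOT 0 IMPLIES 0))) -> 1
  row 17 [10001]: ((NOT 1 AND (0 XOR 0)) IMPLIES ((NOT 1 IMPLIES 1) OR (NOT 0 IMPLIES 1))) -> 1
  row 18 [10010]: ((NOT 0 AND (1 XOR 1)) IMPLIES ((NOT 0 IMPLIES 1) OR (NOT 1 IMPLIES 0))) -> 1
  row 19 [10011]: ((NOT 1 AND (1 XOR 1)) IMPLIES ((NOT 1 IMPLIES 1) OR (NOT 1 IMPLIES 1))) -> 1
  row 20 [10100]: ((NOT 0 AND (0 XOR 0)) IMPLIES ((NOT 0 IMPLIES 1) OR (NOT 0 IMPLIES 0))) -> 1
  row 21 [10101]: ((NOT 1 AND (0 XOR 0)) IMPLIES ((NOT 1 IMPLIES 1) OR (NOT 0 IMPLIES 1))) -> 1
  row 22 [10110]: ((NOT 0 AND (1 XOR 1)) IMPLIES ((NOT 0 IMPLIES 1) OR (NOT 1 IMPLIES 0))) -> 1
  row 23 [10111]: ((NOT 1 AND (1 XOR 1)) IMPLIES ((NOT 1 IMPLIES 1) OR (NOT 1 IMPLIES 1))) -> 1
  row 24 [11000]: ((NOT 0 AND (0 XOR 0)) IMPLIES ((NOT 0 IMPLIES 1) OR (NOT 0 IMPLIES 0))) -> 1
  row 25 [11001]: ((NOT 1 AND (0 XOR 0)) IMPLIES ((NOT 1 IMPLIES 1) OR (NOT 0 IMPLIES 1))) -> 1
  row 26 [11010]: ((NOT 0 AND (1 XOR 1)) IMPLIES ((NOT 0 IMPLIES 1) OR (NOT 1 IMPLIES 0))) -> 1
  row 27 [11011]: ((NOT 1 AND (1 XOR 1)) IMPLIES ((NOT 1 IMPLIES 1) OR (NOT 1 IMPLIES 1))) -> 1
  row 28 [11100]: ((NOT 0 AND (0 XOR 0)) IMPLIES ((NOT 0 IMPLIES 1) OR (NOT 0 IMPLIES 0))) -> 1
  row 29 [11101]: ((NOT 1 AND (0 XOR 0)) IMPLIES ((NOT 1 IMPLIES 1) OR (NOT 0 IMPLIES 1))) -> 1
  row 30 [11110]: ((NOT 0 AND (1 XOR 1)) IMPLIES ((NOT 0 IMPLIES 1) OR (NOT 1 IMPLIES 0))) -> 1
  row 31 [11111]: ((NOT 1 AND (1 XOR 1)) IMPLIES ((NOT 1 IMPLIES 1) OR (NOT 1 IMPLIES 1))) -> 1
Full result column, 8 rows per line (x1,x2 fixed per line; x3,x4,x5 runs 000..111 left to right):
  rows 0-7 [x1,x2=00]: 11111111  (ones: 8)
  rows 8-15 [x1,x2=01]: 11111111  (ones: 8)
  rows 16-23 [x1,x2=10]: 11111111  (ones: 8)
  rows 24-31 [x1,x2=11]: 11111111  (ones: 8)
Count of 1-rows = 8+8+8+8 = 32

32


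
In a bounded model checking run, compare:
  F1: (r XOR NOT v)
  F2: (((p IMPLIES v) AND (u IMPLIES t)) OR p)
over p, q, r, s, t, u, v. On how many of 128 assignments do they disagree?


F1 = (r XOR NOT v)
F2 = (((p IMPLIES v) AND (u IMPLIES t)) OR p)
Evaluate both on each of 128 rows (bits = p,q,r,s,t,u,v):
  row 0 [0000000]: F1=1 F2=1 -> 0
  row 1 [0000001]: F1=0 F2=1 (differ) -> 1
  row 2 [0000010]: F1=1 F2=0 (differ) -> 1
  row 3 [0000011]: F1=0 F2=0 -> 0
  row 4 [0000100]: F1=1 F2=1 -> 0
  (every remaining row is evaluated the same way; all 128 results are listed next)
Full result column, 8 rows per line (p,q,r,s fixed per line; t,u,v runs 000..111 left to right):
  rows 0-7 [p,q,r,s=0000]: 01100101  (ones: 4)
  rows 8-15 [p,q,r,s=0001]: 01100101  (ones: 4)
  rows 16-23 [p,q,r,s=0010]: 10011010  (ones: 4)
  rows 24-31 [p,q,r,s=0011]: 10011010  (ones: 4)
  rows 32-39 [p,q,r,s=0100]: 01100101  (ones: 4)
  rows 40-47 [p,q,r,s=0101]: 01100101  (ones: 4)
  rows 48-55 [p,q,r,s=0110]: 10011010  (ones: 4)
  rows 56-63 [p,q,r,s=0111]: 10011010  (ones: 4)
  rows 64-71 [p,q,r,s=1000]: 01010101  (ones: 4)
  rows 72-79 [p,q,r,s=1001]: 01010101  (ones: 4)
  rows 80-87 [p,q,r,s=1010]: 10101010  (ones: 4)
  rows 88-95 [p,q,r,s=1011]: 10101010  (ones: 4)
  rows 96-103 [p,q,r,s=1100]: 01010101  (ones: 4)
  rows 104-111 [p,q,r,s=1101]: 01010101  (ones: 4)
  rows 112-119 [p,q,r,s=1110]: 10101010  (ones: 4)
  rows 120-127 [p,q,r,s=1111]: 10101010  (ones: 4)
Disagreements = 4+4+4+4+4+4+4+4+4+4+4+4+4+4+4+4 = 64

64


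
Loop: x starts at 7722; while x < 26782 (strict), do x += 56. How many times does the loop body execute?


Step 1: x goes from 7722 toward 26782 by 56; the body runs while x<26782, so iterations = ceil((bound-start)/step)
Step 2: Distance=19060
Step 3: ceil(19060/56)=341

341


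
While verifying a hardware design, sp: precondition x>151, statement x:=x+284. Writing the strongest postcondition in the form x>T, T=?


Formula: sp(P, x:=E) = exists old_x. (x = E[old_x/x]) AND P[old_x/x] (old_x is the value of x before the assignment; eliminate old_x by solving x = E[old_x/x] for old_x)
Step 1: Precondition P: x>151, i.e. old_x > 151
Step 2: Assignment gives x = old_x + 284, so old_x = x - 284
Step 3: Substitute into P: x - 284 > 151
Step 4: Simplify: x > 151+284 = 435

435


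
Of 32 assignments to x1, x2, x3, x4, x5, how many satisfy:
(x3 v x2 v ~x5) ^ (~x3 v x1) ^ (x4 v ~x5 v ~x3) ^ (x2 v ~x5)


CNF with 4 clauses over 5 vars (32 assignments).
An assignment satisfies CNF iff every clause has >=1 true literal.
Check each row (bits = x1,x2,x3,x4,x5; clause T/F shown):
  row 0 [00000]: clauses=TTTT -> 1
  row 1 [00001]: clauses=FTTF -> 0
  row 2 [00010]: clauses=TTTT -> 1
  row 3 [00011]: clauses=FTTF -> 0
  row 4 [00100]: clauses=TFTT -> 0
  row 5 [00101]: clauses=TFFF -> 0
  row 6 [00110]: clauses=TFTT -> 0
  row 7 [00111]: clauses=TFTF -> 0
  row 8 [01000]: clauses=TTTT -> 1
  row 9 [01001]: clauses=TTTT -> 1
  row 10 [01010]: clauses=TTTT -> 1
  row 11 [01011]: clauses=TTTT -> 1
  row 12 [01100]: clauses=TFTT -> 0
  row 13 [01101]: clauses=TFFT -> 0
  row 14 [01110]: clauses=TFTT -> 0
  row 15 [01111]: clauses=TFTT -> 0
  row 16 [10000]: clauses=TTTT -> 1
  row 17 [10001]: clauses=FTTF -> 0
  row 18 [10010]: clauses=TTTT -> 1
  row 19 [10011]: clauses=FTTF -> 0
  row 20 [10100]: clauses=TTTT -> 1
  row 21 [10101]: clauses=TTFF -> 0
  row 22 [10110]: clauses=TTTT -> 1
  row 23 [10111]: clauses=TTTF -> 0
  row 24 [11000]: clauses=TTTT -> 1
  row 25 [11001]: clauses=TTTT -> 1
  row 26 [11010]: clauses=TTTT -> 1
  row 27 [11011]: clauses=TTTT -> 1
  row 28 [11100]: clauses=TTTT -> 1
  row 29 [11101]: clauses=TTFT -> 0
  row 30 [11110]: clauses=TTTT -> 1
  row 31 [11111]: clauses=TTTT -> 1
Full result column, 8 rows per line (x1,x2 fixed per line; x3,x4,x5 runs 000..111 left to right):
  rows 0-7 [x1,x2=00]: 10100000  (ones: 2)
  rows 8-15 [x1,x2=01]: 11110000  (ones: 4)
  rows 16-23 [x1,x2=10]: 10101010  (ones: 4)
  rows 24-31 [x1,x2=11]: 11111011  (ones: 7)
Satisfying assignments = 2+4+4+7 = 17

17


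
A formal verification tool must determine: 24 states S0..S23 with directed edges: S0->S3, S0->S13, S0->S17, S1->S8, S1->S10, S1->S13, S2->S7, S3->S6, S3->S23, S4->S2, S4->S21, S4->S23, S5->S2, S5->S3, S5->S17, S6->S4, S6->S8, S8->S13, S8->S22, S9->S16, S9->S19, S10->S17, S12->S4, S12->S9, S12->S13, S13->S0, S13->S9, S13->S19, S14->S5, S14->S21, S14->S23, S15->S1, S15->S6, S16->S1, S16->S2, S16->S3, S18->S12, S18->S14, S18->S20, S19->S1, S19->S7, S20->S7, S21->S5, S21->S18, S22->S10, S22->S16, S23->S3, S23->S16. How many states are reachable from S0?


BFS from S0:
  layer 0: {S0}
  layer 1: {S3, S13, S17}
  layer 2: {S6, S9, S19, S23}
  layer 3: {S1, S4, S7, S8, S16}
  layer 4: {S2, S10, S21, S22}
  layer 5: {S5, S18}
  layer 6: {S12, S14, S20}
Reachable set: {S0, S1, S2, S3, S4, S5, S6, S7, S8, S9, S10, S12, S13, S14, S16, S17, S18, S19, S20, S21, S22, S23}
Count = 22

22


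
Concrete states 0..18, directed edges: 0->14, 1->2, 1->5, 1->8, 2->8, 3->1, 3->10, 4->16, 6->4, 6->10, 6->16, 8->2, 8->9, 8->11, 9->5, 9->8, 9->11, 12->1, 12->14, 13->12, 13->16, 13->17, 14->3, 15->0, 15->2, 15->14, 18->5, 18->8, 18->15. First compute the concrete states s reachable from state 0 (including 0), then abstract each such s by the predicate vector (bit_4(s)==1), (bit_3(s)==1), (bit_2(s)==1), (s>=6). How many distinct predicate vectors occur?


BFS from 0:
Concrete reachable: {0, 1, 2, 3, 5, 8, 9, 10, 11, 14}
Abstract via predicates (bit_4(s)==1), (bit_3(s)==1), (bit_2(s)==1), (s>=6):
  (0,0,0,0) <- {0, 1, 2, 3}
  (0,0,1,0) <- {5}
  (0,1,0,1) <- {8, 9, 10, 11}
  (0,1,1,1) <- {14}
Distinct abstract states = 4

4


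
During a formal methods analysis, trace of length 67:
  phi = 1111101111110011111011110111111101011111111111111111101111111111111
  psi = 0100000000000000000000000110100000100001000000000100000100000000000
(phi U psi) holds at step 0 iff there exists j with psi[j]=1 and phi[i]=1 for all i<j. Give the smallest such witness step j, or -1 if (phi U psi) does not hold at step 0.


(phi U psi) at 0: need smallest j with psi[j]=1 and phi[i]=1 for all i in [0,j).
Scan from step 0:
  step 0: phi=1, psi=0 -> continue
  step 1: psi=1 and phi held for [0,1) -> witness found
Witness step = 1

1


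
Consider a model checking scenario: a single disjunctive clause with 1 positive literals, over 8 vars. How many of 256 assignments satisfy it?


Step 1: Total=2^8=256
Step 2: Unsat when all 1 false: 2^7=128
Step 3: Sat=256-128=128

128


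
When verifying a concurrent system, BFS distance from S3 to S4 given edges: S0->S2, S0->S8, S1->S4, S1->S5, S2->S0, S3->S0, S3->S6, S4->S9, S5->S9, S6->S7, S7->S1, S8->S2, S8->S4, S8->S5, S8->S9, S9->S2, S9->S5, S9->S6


BFS layer-by-layer from S3:
  dist 0: {S3}
  dist 1: {S0, S6}
  dist 2: {S2, S7, S8}
  dist 3: {S1, S4, S5, S9}
  -> S4 reached at distance 3
Shortest path length = 3

3


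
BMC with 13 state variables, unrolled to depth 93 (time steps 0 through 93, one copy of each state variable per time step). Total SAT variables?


BMC unrolls to depth k, creating one copy of each state var for steps 0..k.
Step count = 93 + 1 = 94 (steps 0 through 93)
Vars per step = 13
Total = 13 * 94 = 1222

1222


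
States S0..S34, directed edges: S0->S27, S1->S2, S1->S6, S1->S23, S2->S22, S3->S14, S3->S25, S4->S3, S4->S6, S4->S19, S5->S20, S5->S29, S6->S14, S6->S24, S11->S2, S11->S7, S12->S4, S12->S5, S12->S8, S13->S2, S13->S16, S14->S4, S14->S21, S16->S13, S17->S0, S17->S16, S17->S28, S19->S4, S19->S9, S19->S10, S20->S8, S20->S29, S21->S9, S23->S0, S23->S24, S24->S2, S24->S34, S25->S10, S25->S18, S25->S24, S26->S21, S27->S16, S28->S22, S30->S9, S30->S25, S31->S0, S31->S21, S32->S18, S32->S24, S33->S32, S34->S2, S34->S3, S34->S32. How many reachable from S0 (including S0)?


BFS from S0:
  layer 0: {S0}
  layer 1: {S27}
  layer 2: {S16}
  layer 3: {S13}
  layer 4: {S2}
  layer 5: {S22}
Reachable set: {S0, S2, S13, S16, S22, S27}
Count = 6

6


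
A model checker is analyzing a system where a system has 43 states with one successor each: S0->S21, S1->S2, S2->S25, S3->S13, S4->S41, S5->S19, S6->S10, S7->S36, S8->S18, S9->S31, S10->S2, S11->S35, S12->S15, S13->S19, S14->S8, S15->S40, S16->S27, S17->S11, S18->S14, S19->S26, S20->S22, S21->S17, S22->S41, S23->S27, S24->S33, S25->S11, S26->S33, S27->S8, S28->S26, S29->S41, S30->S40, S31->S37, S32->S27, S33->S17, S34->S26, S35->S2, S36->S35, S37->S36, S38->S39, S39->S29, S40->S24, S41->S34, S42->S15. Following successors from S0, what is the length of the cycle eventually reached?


Trace from S0 until a state repeats:
  S0 -> S21 -> S17 -> S11 -> S35 -> S2 -> S25 -> S11
S11 first seen at step 3, revisited at step 7.
Cycle length = 7 - 3 = 4

4


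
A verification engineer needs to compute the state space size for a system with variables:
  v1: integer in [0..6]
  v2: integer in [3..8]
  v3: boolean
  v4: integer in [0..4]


State space = product of domain sizes of all variables.
Domain sizes:
  v1 (integer in [0..6]): 7
  v2 (integer in [3..8]): 6
  v3 (boolean): 2
  v4 (integer in [0..4]): 5
Product = 7 * 6 * 2 * 5 = 420

420


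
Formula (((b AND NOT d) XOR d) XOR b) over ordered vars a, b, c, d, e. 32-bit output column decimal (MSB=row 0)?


Formula: (((b AND NOT d) XOR d) XOR b) over a, b, c, d, e (32 rows)
Evaluate each row (bits = a,b,c,d,e, MSB first):
  row 0 [00000]: (((0 AND NOT 0) XOR 0) XOR 0) -> 0
  row 1 [00001]: (((0 AND NOT 0) XOR 0) XOR 0) -> 0
  row 2 [00010]: (((0 AND NOT 1) XOR 1) XOR 0) -> 1
  row 3 [00011]: (((0 AND NOT 1) XOR 1) XOR 0) -> 1
  row 4 [00100]: (((0 AND NOT 0) XOR 0) XOR 0) -> 0
  row 5 [00101]: (((0 AND NOT 0) XOR 0) XOR 0) -> 0
  row 6 [00110]: (((0 AND NOT 1) XOR 1) XOR 0) -> 1
  row 7 [00111]: (((0 AND NOT 1) XOR 1) XOR 0) -> 1
  row 8 [01000]: (((1 AND NOT 0) XOR 0) XOR 1) -> 0
  row 9 [01001]: (((1 AND NOT 0) XOR 0) XOR 1) -> 0
  row 10 [01010]: (((1 AND NOT 1) XOR 1) XOR 1) -> 0
  row 11 [01011]: (((1 AND NOT 1) XOR 1) XOR 1) -> 0
  row 12 [01100]: (((1 AND NOT 0) XOR 0) XOR 1) -> 0
  row 13 [01101]: (((1 AND NOT 0) XOR 0) XOR 1) -> 0
  row 14 [01110]: (((1 AND NOT 1) XOR 1) XOR 1) -> 0
  row 15 [01111]: (((1 AND NOT 1) XOR 1) XOR 1) -> 0
  row 16 [10000]: (((0 AND NOT 0) XOR 0) XOR 0) -> 0
  row 17 [10001]: (((0 AND NOT 0) XOR 0) XOR 0) -> 0
  row 18 [10010]: (((0 AND NOT 1) XOR 1) XOR 0) -> 1
  row 19 [10011]: (((0 AND NOT 1) XOR 1) XOR 0) -> 1
  row 20 [10100]: (((0 AND NOT 0) XOR 0) XOR 0) -> 0
  row 21 [10101]: (((0 AND NOT 0) XOR 0) XOR 0) -> 0
  row 22 [10110]: (((0 AND NOT 1) XOR 1) XOR 0) -> 1
  row 23 [10111]: (((0 AND NOT 1) XOR 1) XOR 0) -> 1
  row 24 [11000]: (((1 AND NOT 0) XOR 0) XOR 1) -> 0
  row 25 [11001]: (((1 AND NOT 0) XOR 0) XOR 1) -> 0
  row 26 [11010]: (((1 AND NOT 1) XOR 1) XOR 1) -> 0
  row 27 [11011]: (((1 AND NOT 1) XOR 1) XOR 1) -> 0
  row 28 [11100]: (((1 AND NOT 0) XOR 0) XOR 1) -> 0
  row 29 [11101]: (((1 AND NOT 0) XOR 0) XOR 1) -> 0
  row 30 [11110]: (((1 AND NOT 1) XOR 1) XOR 1) -> 0
  row 31 [11111]: (((1 AND NOT 1) XOR 1) XOR 1) -> 0
Full result column, 4 rows per line (a,b,c fixed per line; d,e runs 00..11 left to right):
  rows 0-3 [a,b,c=000]: 0011  = hex 3
  rows 4-7 [a,b,c=001]: 0011  = hex 3
  rows 8-11 [a,b,c=010]: 0000  = hex 0
  rows 12-15 [a,b,c=011]: 0000  = hex 0
  rows 16-19 [a,b,c=100]: 0011  = hex 3
  rows 20-23 [a,b,c=101]: 0011  = hex 3
  rows 24-27 [a,b,c=110]: 0000  = hex 0
  rows 28-31 [a,b,c=111]: 0000  = hex 0
Output column (row 0 .. row 31) = 00110011000000000011001100000000
Output column grouped in 4s = 0011 0011 0000 0000 0011 0011 0000 0000 = 0x33003300
Convert to decimal digit by digit (value = value*16 + digit):
  3 -> 3
  3*16 + 3 = 51
  51*16 + 0 = 816
  816*16 + 0 = 13056
  13056*16 + 3 = 208899
  208899*16 + 3 = 3342387
  3342387*16 + 0 = 53478192
  53478192*16 + 0 = 855651072
Decimal = 855651072

855651072


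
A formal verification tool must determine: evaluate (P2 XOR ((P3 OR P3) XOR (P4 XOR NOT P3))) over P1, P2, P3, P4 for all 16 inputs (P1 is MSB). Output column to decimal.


Formula: (P2 XOR ((P3 OR P3) XOR (P4 XOR NOT P3))) over P1, P2, P3, P4 (16 rows)
Evaluate each row (bits = P1,P2,P3,P4, MSB first):
  row 0 [0000]: (0 XOR ((0 OR 0) XOR (0 XOR NOT 0))) -> 1
  row 1 [0001]: (0 XOR ((0 OR 0) XOR (1 XOR NOT 0))) -> 0
  row 2 [0010]: (0 XOR ((1 OR 1) XOR (0 XOR NOT 1))) -> 1
  row 3 [0011]: (0 XOR ((1 OR 1) XOR (1 XOR NOT 1))) -> 0
  row 4 [0100]: (1 XOR ((0 OR 0) XOR (0 XOR NOT 0))) -> 0
  row 5 [0101]: (1 XOR ((0 OR 0) XOR (1 XOR NOT 0))) -> 1
  row 6 [0110]: (1 XOR ((1 OR 1) XOR (0 XOR NOT 1))) -> 0
  row 7 [0111]: (1 XOR ((1 OR 1) XOR (1 XOR NOT 1))) -> 1
  row 8 [1000]: (0 XOR ((0 OR 0) XOR (0 XOR NOT 0))) -> 1
  row 9 [1001]: (0 XOR ((0 OR 0) XOR (1 XOR NOT 0))) -> 0
  row 10 [1010]: (0 XOR ((1 OR 1) XOR (0 XOR NOT 1))) -> 1
  row 11 [1011]: (0 XOR ((1 OR 1) XOR (1 XOR NOT 1))) -> 0
  row 12 [1100]: (1 XOR ((0 OR 0) XOR (0 XOR NOT 0))) -> 0
  row 13 [1101]: (1 XOR ((0 OR 0) XOR (1 XOR NOT 0))) -> 1
  row 14 [1110]: (1 XOR ((1 OR 1) XOR (0 XOR NOT 1))) -> 0
  row 15 [1111]: (1 XOR ((1 OR 1) XOR (1 XOR NOT 1))) -> 1
Full result column, 4 rows per line (P1,P2 fixed per line; P3,P4 runs 00..11 left to right):
  rows 0-3 [P1,P2=00]: 1010  = hex A
  rows 4-7 [P1,P2=01]: 0101  = hex 5
  rows 8-11 [P1,P2=10]: 1010  = hex A
  rows 12-15 [P1,P2=11]: 0101  = hex 5
Output column (row 0 .. row 15) = 1010010110100101
Output column grouped in 4s = 1010 0101 1010 0101 = 0xA5A5
Convert to decimal digit by digit (value = value*16 + digit):
  A -> 10
  10*16 + 5 = 165
  165*16 + 10 (A) = 2650
  2650*16 + 5 = 42405
Decimal = 42405

42405


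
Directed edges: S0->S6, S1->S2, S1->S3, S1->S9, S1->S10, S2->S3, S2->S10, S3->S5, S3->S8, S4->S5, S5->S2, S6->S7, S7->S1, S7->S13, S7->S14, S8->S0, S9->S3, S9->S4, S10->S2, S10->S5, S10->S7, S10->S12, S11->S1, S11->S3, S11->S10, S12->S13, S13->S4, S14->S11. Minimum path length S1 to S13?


BFS layer-by-layer from S1:
  dist 0: {S1}
  dist 1: {S2, S3, S9, S10}
  dist 2: {S4, S5, S7, S8, S12}
  dist 3: {S0, S13, S14}
  -> S13 reached at distance 3
Shortest path length = 3

3


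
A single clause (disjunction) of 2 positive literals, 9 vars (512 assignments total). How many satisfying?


Step 1: Total=2^9=512
Step 2: Unsat when all 2 false: 2^7=128
Step 3: Sat=512-128=384

384


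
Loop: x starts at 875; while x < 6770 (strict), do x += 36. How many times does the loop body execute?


Step 1: x goes from 875 toward 6770 by 36; the body runs while x<6770, so iterations = ceil((bound-start)/step)
Step 2: Distance=5895
Step 3: ceil(5895/36)=164

164


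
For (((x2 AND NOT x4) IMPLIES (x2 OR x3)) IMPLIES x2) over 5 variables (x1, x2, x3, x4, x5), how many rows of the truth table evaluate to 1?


Formula: (((x2 AND NOT x4) IMPLIES (x2 OR x3)) IMPLIES x2) over 5 vars (32 rows)
Evaluate each row (x1, x2, x3, x4, x5 as bits, MSB first):
  row 0 [00000]: (((0 AND NOT 0) IMPLIES (0 OR 0)) IMPLIES 0) -> 0
  row 1 [00001]: (((0 AND NOT 0) IMPLIES (0 OR 0)) IMPLIES 0) -> 0
  row 2 [00010]: (((0 AND NOT 1) IMPLIES (0 OR 0)) IMPLIES 0) -> 0
  row 3 [00011]: (((0 AND NOT 1) IMPLIES (0 OR 0)) IMPLIES 0) -> 0
  row 4 [00100]: (((0 AND NOT 0) IMPLIES (0 OR 1)) IMPLIES 0) -> 0
  row 5 [00101]: (((0 AND NOT 0) IMPLIES (0 OR 1)) IMPLIES 0) -> 0
  row 6 [00110]: (((0 AND NOT 1) IMPLIES (0 OR 1)) IMPLIES 0) -> 0
  row 7 [00111]: (((0 AND NOT 1) IMPLIES (0 OR 1)) IMPLIES 0) -> 0
  row 8 [01000]: (((1 AND NOT 0) IMPLIES (1 OR 0)) IMPLIES 1) -> 1
  row 9 [01001]: (((1 AND NOT 0) IMPLIES (1 OR 0)) IMPLIES 1) -> 1
  row 10 [01010]: (((1 AND NOT 1) IMPLIES (1 OR 0)) IMPLIES 1) -> 1
  row 11 [01011]: (((1 AND NOT 1) IMPLIES (1 OR 0)) IMPLIES 1) -> 1
  row 12 [01100]: (((1 AND NOT 0) IMPLIES (1 OR 1)) IMPLIES 1) -> 1
  row 13 [01101]: (((1 AND NOT 0) IMPLIES (1 OR 1)) IMPLIES 1) -> 1
  row 14 [01110]: (((1 AND NOT 1) IMPLIES (1 OR 1)) IMPLIES 1) -> 1
  row 15 [01111]: (((1 AND NOT 1) IMPLIES (1 OR 1)) IMPLIES 1) -> 1
  row 16 [10000]: (((0 AND NOT 0) IMPLIES (0 OR 0)) IMPLIES 0) -> 0
  row 17 [10001]: (((0 AND NOT 0) IMPLIES (0 OR 0)) IMPLIES 0) -> 0
  row 18 [10010]: (((0 AND NOT 1) IMPLIES (0 OR 0)) IMPLIES 0) -> 0
  row 19 [10011]: (((0 AND NOT 1) IMPLIES (0 OR 0)) IMPLIES 0) -> 0
  row 20 [10100]: (((0 AND NOT 0) IMPLIES (0 OR 1)) IMPLIES 0) -> 0
  row 21 [10101]: (((0 AND NOT 0) IMPLIES (0 OR 1)) IMPLIES 0) -> 0
  row 22 [10110]: (((0 AND NOT 1) IMPLIES (0 OR 1)) IMPLIES 0) -> 0
  row 23 [10111]: (((0 AND NOT 1) IMPLIES (0 OR 1)) IMPLIES 0) -> 0
  row 24 [11000]: (((1 AND NOT 0) IMPLIES (1 OR 0)) IMPLIES 1) -> 1
  row 25 [11001]: (((1 AND NOT 0) IMPLIES (1 OR 0)) IMPLIES 1) -> 1
  row 26 [11010]: (((1 AND NOT 1) IMPLIES (1 OR 0)) IMPLIES 1) -> 1
  row 27 [11011]: (((1 AND NOT 1) IMPLIES (1 OR 0)) IMPLIES 1) -> 1
  row 28 [11100]: (((1 AND NOT 0) IMPLIES (1 OR 1)) IMPLIES 1) -> 1
  row 29 [11101]: (((1 AND NOT 0) IMPLIES (1 OR 1)) IMPLIES 1) -> 1
  row 30 [11110]: (((1 AND NOT 1) IMPLIES (1 OR 1)) IMPLIES 1) -> 1
  row 31 [11111]: (((1 AND NOT 1) IMPLIES (1 OR 1)) IMPLIES 1) -> 1
Full result column, 8 rows per line (x1,x2 fixed per line; x3,x4,x5 runs 000..111 left to right):
  rows 0-7 [x1,x2=00]: 00000000  (ones: 0)
  rows 8-15 [x1,x2=01]: 11111111  (ones: 8)
  rows 16-23 [x1,x2=10]: 00000000  (ones: 0)
  rows 24-31 [x1,x2=11]: 11111111  (ones: 8)
Count of 1-rows = 0+8+0+8 = 16

16
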